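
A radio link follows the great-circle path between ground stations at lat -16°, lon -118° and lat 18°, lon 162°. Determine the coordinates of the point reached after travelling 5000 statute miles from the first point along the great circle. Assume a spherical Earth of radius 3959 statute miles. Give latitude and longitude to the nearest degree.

Write both endpoints as unit vectors p₁, p₂ with components (cos φ cos λ, cos φ sin λ, sin φ).
The central angle between the endpoints is δ = arccos(p₁·p₂) ≈ 1.497 rad (85.8°). The total great-circle distance is δ·R ≈ 1.497 × 3959 ≈ 5927 mi, so the target fraction is f = 5000/5927 ≈ 0.844.
Interpolate at f ≈ 0.844 with slerp weights a = sin((1−f)δ)/sin δ ≈ 0.233, b = sin(fδ)/sin δ ≈ 0.956.
p = a·p₁ + b·p₂ ≈ (-0.969, 0.083, 0.231); φ = arcsin(p_z) ≈ 13.36°, λ = atan2(p_y, p_x) ≈ 175.09°.

≈ lat 13°, lon 175°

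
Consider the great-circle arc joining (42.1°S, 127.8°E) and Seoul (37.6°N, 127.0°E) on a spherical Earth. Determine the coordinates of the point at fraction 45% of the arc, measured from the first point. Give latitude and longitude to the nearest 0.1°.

Convert each endpoint to a unit vector on the sphere (x = cos φ cos λ, y = cos φ sin λ, z = sin φ).
The central angle between the endpoints is δ = arccos(p₁·p₂) ≈ 1.391 rad (79.7°).
Interpolate at f = 0.45 with slerp weights a = sin((1−f)δ)/sin δ ≈ 0.704, b = sin(fδ)/sin δ ≈ 0.595.
p = a·p₁ + b·p₂ ≈ (-0.604, 0.790, -0.109); φ = arcsin(p_z) ≈ -6.24°, λ = atan2(p_y, p_x) ≈ 127.42°.

≈ (6.2°S, 127.4°E)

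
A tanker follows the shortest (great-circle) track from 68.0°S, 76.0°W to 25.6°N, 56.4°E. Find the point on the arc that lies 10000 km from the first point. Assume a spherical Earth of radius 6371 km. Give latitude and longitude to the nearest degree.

≈ 11°S, 43°E

Write both endpoints as unit vectors p₁, p₂ with components (cos φ cos λ, cos φ sin λ, sin φ).
The central angle between the endpoints is δ = arccos(p₁·p₂) ≈ 2.250 rad (128.9°). The total great-circle distance is δ·R ≈ 2.250 × 6371 ≈ 14337 km, so the target fraction is f = 10000/14337 ≈ 0.698.
Interpolate at f ≈ 0.698 with slerp weights a = sin((1−f)δ)/sin δ ≈ 0.809, b = sin(fδ)/sin δ ≈ 1.286.
p = a·p₁ + b·p₂ ≈ (0.715, 0.672, -0.195); φ = arcsin(p_z) ≈ -11.23°, λ = atan2(p_y, p_x) ≈ 43.21°.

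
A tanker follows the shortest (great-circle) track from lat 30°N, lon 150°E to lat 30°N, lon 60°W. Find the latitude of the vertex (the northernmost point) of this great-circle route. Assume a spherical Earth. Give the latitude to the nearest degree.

≈ 66°N

The great circle lies in the plane with unit normal n̂ = (p₁ × p₂)/|p₁ × p₂|.
Here n̂_z ≈ +0.409; the vertex latitude is φ_max = arccos|n̂_z| ≈ 65.9°.
Check via Clairaut: cos φ_max = |cos φ₁| · sin C = cos(30.0°)·sin(28.2°) ≈ 0.409, again giving ≈ 65.9°.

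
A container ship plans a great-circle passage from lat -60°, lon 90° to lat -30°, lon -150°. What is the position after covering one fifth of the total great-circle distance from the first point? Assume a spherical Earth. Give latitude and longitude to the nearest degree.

≈ lat -67°, lon 122°

Convert each endpoint to a unit vector on the sphere (x = cos φ cos λ, y = cos φ sin λ, z = sin φ).
The central angle between the endpoints is δ = arccos(p₁·p₂) ≈ 1.353 rad (77.5°).
Interpolate at f = 1/5 with slerp weights a = sin((1−f)δ)/sin δ ≈ 0.904, b = sin(fδ)/sin δ ≈ 0.274.
p = a·p₁ + b·p₂ ≈ (-0.205, 0.334, -0.920); φ = arcsin(p_z) ≈ -66.94°, λ = atan2(p_y, p_x) ≈ 121.60°.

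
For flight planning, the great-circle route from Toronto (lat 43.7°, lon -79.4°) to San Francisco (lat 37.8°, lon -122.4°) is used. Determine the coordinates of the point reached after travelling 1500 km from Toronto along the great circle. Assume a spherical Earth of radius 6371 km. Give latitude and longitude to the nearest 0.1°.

From cos δ = sin φ₁ sin φ₂ + cos φ₁ cos φ₂ cos Δλ, the central angle is δ ≈ 0.571 rad (32.7°). The total great-circle distance is δ·R ≈ 0.571 × 6371 ≈ 3639 km, so the target fraction is f = 1500/3639 ≈ 0.412.
Interpolate at f ≈ 0.412 with slerp weights a = sin((1−f)δ)/sin δ ≈ 0.609, b = sin(fδ)/sin δ ≈ 0.431.
p = a·p₁ + b·p₂ ≈ (-0.102, -0.721, 0.686); φ = arcsin(p_z) ≈ 43.28°, λ = atan2(p_y, p_x) ≈ -98.02°.

≈ lat 43.3°, lon -98.0°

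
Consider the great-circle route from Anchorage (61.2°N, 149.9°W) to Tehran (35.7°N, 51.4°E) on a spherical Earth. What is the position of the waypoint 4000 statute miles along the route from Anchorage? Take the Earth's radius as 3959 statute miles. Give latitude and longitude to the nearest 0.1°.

Convert each endpoint to a unit vector on the sphere (x = cos φ cos λ, y = cos φ sin λ, z = sin φ).
The central angle between the endpoints is δ = arccos(p₁·p₂) ≈ 1.423 rad (81.6°). The total great-circle distance is δ·R ≈ 1.423 × 3959 ≈ 5635 mi, so the target fraction is f = 4000/5635 ≈ 0.710.
Interpolate at f ≈ 0.710 with slerp weights a = sin((1−f)δ)/sin δ ≈ 0.406, b = sin(fδ)/sin δ ≈ 0.856.
p = a·p₁ + b·p₂ ≈ (0.265, 0.445, 0.855); φ = arcsin(p_z) ≈ 58.79°, λ = atan2(p_y, p_x) ≈ 59.28°.

≈ (58.8°N, 59.3°E)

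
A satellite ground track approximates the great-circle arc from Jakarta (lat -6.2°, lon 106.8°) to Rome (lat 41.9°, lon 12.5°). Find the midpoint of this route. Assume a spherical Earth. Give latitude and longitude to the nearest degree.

Convert each endpoint to a unit vector on the sphere (x = cos φ cos λ, y = cos φ sin λ, z = sin φ).
The central angle between the endpoints is δ = arccos(p₁·p₂) ≈ 1.699 rad (97.3°).
Interpolate at f = 1/2 with slerp weights a = sin((1−f)δ)/sin δ ≈ 0.757, b = sin(fδ)/sin δ ≈ 0.757.
p = a·p₁ + b·p₂ ≈ (0.333, 0.842, 0.424); φ = arcsin(p_z) ≈ 25.08°, λ = atan2(p_y, p_x) ≈ 68.46°.

≈ lat 25°, lon 68°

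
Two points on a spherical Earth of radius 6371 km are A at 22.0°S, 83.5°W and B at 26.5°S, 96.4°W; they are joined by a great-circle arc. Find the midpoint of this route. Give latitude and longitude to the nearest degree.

Convert each endpoint to a unit vector on the sphere (x = cos φ cos λ, y = cos φ sin λ, z = sin φ).
The central angle between the endpoints is δ = arccos(p₁·p₂) ≈ 0.220 rad (12.6°).
Interpolate at f = 1/2 with slerp weights a = sin((1−f)δ)/sin δ ≈ 0.503, b = sin(fδ)/sin δ ≈ 0.503.
p = a·p₁ + b·p₂ ≈ (0.003, -0.911, -0.413); φ = arcsin(p_z) ≈ -24.39°, λ = atan2(p_y, p_x) ≈ -89.84°.

≈ 24°S, 90°W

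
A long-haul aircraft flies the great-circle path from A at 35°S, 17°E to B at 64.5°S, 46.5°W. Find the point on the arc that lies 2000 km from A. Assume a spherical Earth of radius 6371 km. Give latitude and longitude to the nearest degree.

Write both endpoints as unit vectors p₁, p₂ with components (cos φ cos λ, cos φ sin λ, sin φ).
The central angle between the endpoints is δ = arccos(p₁·p₂) ≈ 0.830 rad (47.5°). The total great-circle distance is δ·R ≈ 0.830 × 6371 ≈ 5286 km, so the target fraction is f = 2000/5286 ≈ 0.378.
Interpolate at f ≈ 0.378 with slerp weights a = sin((1−f)δ)/sin δ ≈ 0.669, b = sin(fδ)/sin δ ≈ 0.419.
p = a·p₁ + b·p₂ ≈ (0.648, 0.029, -0.761); φ = arcsin(p_z) ≈ -49.58°, λ = atan2(p_y, p_x) ≈ 2.60°.

≈ 50°S, 3°E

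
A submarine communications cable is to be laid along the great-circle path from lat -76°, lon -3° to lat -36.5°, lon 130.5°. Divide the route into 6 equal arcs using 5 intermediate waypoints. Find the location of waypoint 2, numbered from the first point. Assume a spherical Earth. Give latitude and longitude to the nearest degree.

Convert each endpoint to a unit vector on the sphere (x = cos φ cos λ, y = cos φ sin λ, z = sin φ).
The central angle between the endpoints is δ = arccos(p₁·p₂) ≈ 1.112 rad (63.7°).
Interpolate at f = 2/6 with slerp weights a = sin((1−f)δ)/sin δ ≈ 0.753, b = sin(fδ)/sin δ ≈ 0.404.
p = a·p₁ + b·p₂ ≈ (-0.029, 0.237, -0.971); φ = arcsin(p_z) ≈ -76.16°, λ = atan2(p_y, p_x) ≈ 96.95°.

≈ lat -76°, lon 97°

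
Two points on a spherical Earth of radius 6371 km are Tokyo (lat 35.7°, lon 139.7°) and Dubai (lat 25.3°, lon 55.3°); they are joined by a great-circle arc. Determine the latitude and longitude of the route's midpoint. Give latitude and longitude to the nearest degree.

≈ lat 38°, lon 95°

Write both endpoints as unit vectors p₁, p₂ with components (cos φ cos λ, cos φ sin λ, sin φ).
The central angle between the endpoints is δ = arccos(p₁·p₂) ≈ 1.244 rad (71.3°).
Interpolate at f = 1/2 with slerp weights a = sin((1−f)δ)/sin δ ≈ 0.615, b = sin(fδ)/sin δ ≈ 0.615.
p = a·p₁ + b·p₂ ≈ (-0.064, 0.780, 0.622); φ = arcsin(p_z) ≈ 38.46°, λ = atan2(p_y, p_x) ≈ 94.72°.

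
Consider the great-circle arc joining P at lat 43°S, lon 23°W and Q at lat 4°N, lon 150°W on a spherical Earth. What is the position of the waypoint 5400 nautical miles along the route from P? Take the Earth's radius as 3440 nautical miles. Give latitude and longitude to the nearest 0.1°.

≈ lat 17.5°S, lon 130.0°W

From cos δ = sin φ₁ sin φ₂ + cos φ₁ cos φ₂ cos Δλ, the central angle is δ ≈ 2.079 rad (119.1°). The total great-circle distance is δ·R ≈ 2.079 × 3440 ≈ 7152 nmi, so the target fraction is f = 5400/7152 ≈ 0.755.
Interpolate at f ≈ 0.755 with slerp weights a = sin((1−f)δ)/sin δ ≈ 0.558, b = sin(fδ)/sin δ ≈ 1.145.
p = a·p₁ + b·p₂ ≈ (-0.613, -0.730, -0.301); φ = arcsin(p_z) ≈ -17.50°, λ = atan2(p_y, p_x) ≈ -130.01°.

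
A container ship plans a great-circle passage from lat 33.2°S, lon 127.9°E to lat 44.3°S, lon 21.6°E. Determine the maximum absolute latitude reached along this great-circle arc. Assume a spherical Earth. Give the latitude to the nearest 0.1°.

The great circle lies in the plane with unit normal n̂ = (p₁ × p₂)/|p₁ × p₂|.
Here n̂_z ≈ -0.588; the vertex latitude is φ_max = arccos|n̂_z| ≈ 54.0°.
Check via Clairaut: cos φ_max = |cos φ₁| · sin C = cos(33.2°)·sin(135.3°) ≈ 0.588, again giving ≈ 54.0°.

≈ 54.0°S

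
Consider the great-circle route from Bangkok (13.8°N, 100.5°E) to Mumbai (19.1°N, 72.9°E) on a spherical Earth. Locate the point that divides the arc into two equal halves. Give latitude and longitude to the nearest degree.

Write both endpoints as unit vectors p₁, p₂ with components (cos φ cos λ, cos φ sin λ, sin φ).
The central angle between the endpoints is δ = arccos(p₁·p₂) ≈ 0.471 rad (27.0°).
Interpolate at f = 1/2 with slerp weights a = sin((1−f)δ)/sin δ ≈ 0.514, b = sin(fδ)/sin δ ≈ 0.514.
p = a·p₁ + b·p₂ ≈ (0.052, 0.955, 0.291); φ = arcsin(p_z) ≈ 16.91°, λ = atan2(p_y, p_x) ≈ 86.89°.

≈ 17°N, 87°E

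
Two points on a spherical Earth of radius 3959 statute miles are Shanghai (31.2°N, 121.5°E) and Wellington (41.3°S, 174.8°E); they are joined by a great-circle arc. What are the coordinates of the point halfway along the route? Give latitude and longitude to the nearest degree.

≈ (6°S, 146°E)

Convert each endpoint to a unit vector on the sphere (x = cos φ cos λ, y = cos φ sin λ, z = sin φ).
The central angle between the endpoints is δ = arccos(p₁·p₂) ≈ 1.529 rad (87.6°).
Interpolate at f = 1/2 with slerp weights a = sin((1−f)δ)/sin δ ≈ 0.693, b = sin(fδ)/sin δ ≈ 0.693.
p = a·p₁ + b·p₂ ≈ (-0.828, 0.552, -0.098); φ = arcsin(p_z) ≈ -5.64°, λ = atan2(p_y, p_x) ≈ 146.29°.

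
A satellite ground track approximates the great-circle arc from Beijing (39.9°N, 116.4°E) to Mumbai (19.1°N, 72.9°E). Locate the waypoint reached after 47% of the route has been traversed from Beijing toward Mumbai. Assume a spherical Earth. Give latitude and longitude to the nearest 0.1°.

≈ (32.0°N, 93.6°E)

Write both endpoints as unit vectors p₁, p₂ with components (cos φ cos λ, cos φ sin λ, sin φ).
The central angle between the endpoints is δ = arccos(p₁·p₂) ≈ 0.744 rad (42.6°).
Interpolate at f = 0.47 with slerp weights a = sin((1−f)δ)/sin δ ≈ 0.567, b = sin(fδ)/sin δ ≈ 0.506.
p = a·p₁ + b·p₂ ≈ (-0.053, 0.847, 0.529); φ = arcsin(p_z) ≈ 31.97°, λ = atan2(p_y, p_x) ≈ 93.58°.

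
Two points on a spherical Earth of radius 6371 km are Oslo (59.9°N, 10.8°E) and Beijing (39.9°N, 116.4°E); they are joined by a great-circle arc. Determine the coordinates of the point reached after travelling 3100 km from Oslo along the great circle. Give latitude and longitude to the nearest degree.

The haversine formula gives a central angle δ ≈ 1.102 rad (63.2°) between the endpoints. The total great-circle distance is δ·R ≈ 1.102 × 6371 ≈ 7023 km, so the target fraction is f = 3100/7023 ≈ 0.441.
Interpolate at f ≈ 0.441 with slerp weights a = sin((1−f)δ)/sin δ ≈ 0.647, b = sin(fδ)/sin δ ≈ 0.524.
p = a·p₁ + b·p₂ ≈ (0.140, 0.421, 0.896); φ = arcsin(p_z) ≈ 63.66°, λ = atan2(p_y, p_x) ≈ 71.59°.

≈ 64°N, 72°E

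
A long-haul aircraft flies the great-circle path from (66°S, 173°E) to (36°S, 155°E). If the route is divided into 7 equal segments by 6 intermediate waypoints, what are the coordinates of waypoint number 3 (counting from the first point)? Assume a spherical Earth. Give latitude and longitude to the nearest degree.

≈ (53°S, 162°E)

From cos δ = sin φ₁ sin φ₂ + cos φ₁ cos φ₂ cos Δλ, the central angle is δ ≈ 0.555 rad (31.8°).
Interpolate at f = 3/7 with slerp weights a = sin((1−f)δ)/sin δ ≈ 0.592, b = sin(fδ)/sin δ ≈ 0.447.
p = a·p₁ + b·p₂ ≈ (-0.567, 0.182, -0.803); φ = arcsin(p_z) ≈ -53.46°, λ = atan2(p_y, p_x) ≈ 162.18°.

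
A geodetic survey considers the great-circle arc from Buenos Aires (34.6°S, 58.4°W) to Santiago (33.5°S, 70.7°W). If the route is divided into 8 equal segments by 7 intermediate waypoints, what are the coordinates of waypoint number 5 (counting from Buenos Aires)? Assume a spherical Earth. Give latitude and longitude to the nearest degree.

≈ 34°S, 66°W

Convert each endpoint to a unit vector on the sphere (x = cos φ cos λ, y = cos φ sin λ, z = sin φ).
The central angle between the endpoints is δ = arccos(p₁·p₂) ≈ 0.179 rad (10.2°).
Interpolate at f = 5/8 with slerp weights a = sin((1−f)δ)/sin δ ≈ 0.377, b = sin(fδ)/sin δ ≈ 0.627.
p = a·p₁ + b·p₂ ≈ (0.335, -0.758, -0.560); φ = arcsin(p_z) ≈ -34.06°, λ = atan2(p_y, p_x) ≈ -66.13°.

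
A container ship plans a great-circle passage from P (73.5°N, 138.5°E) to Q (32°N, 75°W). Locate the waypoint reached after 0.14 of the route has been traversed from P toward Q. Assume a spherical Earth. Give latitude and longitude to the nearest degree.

Write both endpoints as unit vectors p₁, p₂ with components (cos φ cos λ, cos φ sin λ, sin φ).
The central angle between the endpoints is δ = arccos(p₁·p₂) ≈ 1.258 rad (72.1°).
Interpolate at f = 0.14 with slerp weights a = sin((1−f)δ)/sin δ ≈ 0.928, b = sin(fδ)/sin δ ≈ 0.184.
p = a·p₁ + b·p₂ ≈ (-0.157, 0.024, 0.987); φ = arcsin(p_z) ≈ 80.87°, λ = atan2(p_y, p_x) ≈ 171.39°.

≈ (81°N, 171°E)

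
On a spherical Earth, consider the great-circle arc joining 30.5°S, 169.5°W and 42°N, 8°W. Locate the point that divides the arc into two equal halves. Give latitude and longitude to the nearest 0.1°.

≈ 29.7°N, 113.1°W

Convert each endpoint to a unit vector on the sphere (x = cos φ cos λ, y = cos φ sin λ, z = sin φ).
The central angle between the endpoints is δ = arccos(p₁·p₂) ≈ 2.814 rad (161.2°).
Interpolate at f = 1/2 with slerp weights a = sin((1−f)δ)/sin δ ≈ 3.067, b = sin(fδ)/sin δ ≈ 3.067.
p = a·p₁ + b·p₂ ≈ (-0.341, -0.799, 0.496); φ = arcsin(p_z) ≈ 29.71°, λ = atan2(p_y, p_x) ≈ -113.14°.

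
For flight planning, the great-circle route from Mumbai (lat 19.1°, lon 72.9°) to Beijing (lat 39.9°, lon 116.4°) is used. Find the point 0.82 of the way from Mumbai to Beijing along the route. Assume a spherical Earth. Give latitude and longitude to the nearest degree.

The haversine formula gives a central angle δ ≈ 0.744 rad (42.6°) between the endpoints.
Interpolate at f = 0.82 with slerp weights a = sin((1−f)δ)/sin δ ≈ 0.197, b = sin(fδ)/sin δ ≈ 0.846.
p = a·p₁ + b·p₂ ≈ (-0.234, 0.759, 0.607); φ = arcsin(p_z) ≈ 37.39°, λ = atan2(p_y, p_x) ≈ 107.11°.

≈ lat 37°, lon 107°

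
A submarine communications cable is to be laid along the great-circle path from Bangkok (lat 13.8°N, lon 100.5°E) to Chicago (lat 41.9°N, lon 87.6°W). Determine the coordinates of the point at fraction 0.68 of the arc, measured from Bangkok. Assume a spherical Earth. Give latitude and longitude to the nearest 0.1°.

≈ lat 79.3°N, lon 122.0°W

Write both endpoints as unit vectors p₁, p₂ with components (cos φ cos λ, cos φ sin λ, sin φ).
The central angle between the endpoints is δ = arccos(p₁·p₂) ≈ 2.161 rad (123.8°).
Interpolate at f = 0.68 with slerp weights a = sin((1−f)δ)/sin δ ≈ 0.767, b = sin(fδ)/sin δ ≈ 1.197.
p = a·p₁ + b·p₂ ≈ (-0.098, -0.158, 0.983); φ = arcsin(p_z) ≈ 79.29°, λ = atan2(p_y, p_x) ≈ -122.00°.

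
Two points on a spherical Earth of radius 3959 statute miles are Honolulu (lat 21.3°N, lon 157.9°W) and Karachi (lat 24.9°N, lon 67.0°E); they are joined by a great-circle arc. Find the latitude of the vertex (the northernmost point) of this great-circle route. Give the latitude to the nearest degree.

The great circle lies in the plane with unit normal n̂ = (p₁ × p₂)/|p₁ × p₂|.
Here n̂_z ≈ -0.666; the vertex latitude is φ_max = arccos|n̂_z| ≈ 48.2°.
Check via Clairaut: cos φ_max = |cos φ₁| · sin C = cos(21.3°)·sin(45.7°) ≈ 0.666, again giving ≈ 48.2°.

≈ 48°N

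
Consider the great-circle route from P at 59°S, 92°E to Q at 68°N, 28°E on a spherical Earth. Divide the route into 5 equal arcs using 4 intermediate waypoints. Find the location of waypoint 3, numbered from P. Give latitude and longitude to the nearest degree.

Convert each endpoint to a unit vector on the sphere (x = cos φ cos λ, y = cos φ sin λ, z = sin φ).
The central angle between the endpoints is δ = arccos(p₁·p₂) ≈ 2.361 rad (135.2°).
Interpolate at f = 3/5 with slerp weights a = sin((1−f)δ)/sin δ ≈ 1.151, b = sin(fδ)/sin δ ≈ 1.403.
p = a·p₁ + b·p₂ ≈ (0.444, 0.839, 0.315); φ = arcsin(p_z) ≈ 18.36°, λ = atan2(p_y, p_x) ≈ 62.14°.

≈ 18°N, 62°E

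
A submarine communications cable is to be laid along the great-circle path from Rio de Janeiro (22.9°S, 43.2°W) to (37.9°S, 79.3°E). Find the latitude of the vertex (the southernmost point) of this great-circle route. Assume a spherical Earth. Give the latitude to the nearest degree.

The great circle lies in the plane with unit normal n̂ = (p₁ × p₂)/|p₁ × p₂|.
Here n̂_z ≈ +0.620; the vertex latitude is φ_max = arccos|n̂_z| ≈ 51.7°.

≈ 52°S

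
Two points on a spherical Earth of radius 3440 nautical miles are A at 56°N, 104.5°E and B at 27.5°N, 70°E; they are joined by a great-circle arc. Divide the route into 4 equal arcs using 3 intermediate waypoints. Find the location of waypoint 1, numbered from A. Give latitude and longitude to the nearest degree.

The haversine formula gives a central angle δ ≈ 0.657 rad (37.7°) between the endpoints.
Interpolate at f = 1/4 with slerp weights a = sin((1−f)δ)/sin δ ≈ 0.775, b = sin(fδ)/sin δ ≈ 0.268.
p = a·p₁ + b·p₂ ≈ (-0.027, 0.643, 0.766); φ = arcsin(p_z) ≈ 49.98°, λ = atan2(p_y, p_x) ≈ 92.43°.

≈ 50°N, 92°E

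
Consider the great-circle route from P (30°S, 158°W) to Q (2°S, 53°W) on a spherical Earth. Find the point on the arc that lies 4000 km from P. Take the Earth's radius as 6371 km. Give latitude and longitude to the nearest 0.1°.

≈ (29.2°S, 116.4°W)

Convert each endpoint to a unit vector on the sphere (x = cos φ cos λ, y = cos φ sin λ, z = sin φ).
The central angle between the endpoints is δ = arccos(p₁·p₂) ≈ 1.779 rad (101.9°). The total great-circle distance is δ·R ≈ 1.779 × 6371 ≈ 11333 km, so the target fraction is f = 4000/11333 ≈ 0.353.
Interpolate at f ≈ 0.353 with slerp weights a = sin((1−f)δ)/sin δ ≈ 0.933, b = sin(fδ)/sin δ ≈ 0.600.
p = a·p₁ + b·p₂ ≈ (-0.388, -0.782, -0.488); φ = arcsin(p_z) ≈ -29.18°, λ = atan2(p_y, p_x) ≈ -116.41°.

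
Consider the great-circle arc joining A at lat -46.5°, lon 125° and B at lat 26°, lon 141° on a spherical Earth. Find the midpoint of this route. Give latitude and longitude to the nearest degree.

≈ lat -10°, lon 134°

Convert each endpoint to a unit vector on the sphere (x = cos φ cos λ, y = cos φ sin λ, z = sin φ).
The central angle between the endpoints is δ = arccos(p₁·p₂) ≈ 1.290 rad (73.9°).
Interpolate at f = 1/2 with slerp weights a = sin((1−f)δ)/sin δ ≈ 0.626, b = sin(fδ)/sin δ ≈ 0.626.
p = a·p₁ + b·p₂ ≈ (-0.684, 0.707, -0.180); φ = arcsin(p_z) ≈ -10.35°, λ = atan2(p_y, p_x) ≈ 134.07°.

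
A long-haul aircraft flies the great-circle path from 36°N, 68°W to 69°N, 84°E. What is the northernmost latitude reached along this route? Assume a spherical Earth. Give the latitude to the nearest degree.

The great circle lies in the plane with unit normal n̂ = (p₁ × p₂)/|p₁ × p₂|.
Here n̂_z ≈ +0.142; the vertex latitude is φ_max = arccos|n̂_z| ≈ 81.8°.

≈ 82°N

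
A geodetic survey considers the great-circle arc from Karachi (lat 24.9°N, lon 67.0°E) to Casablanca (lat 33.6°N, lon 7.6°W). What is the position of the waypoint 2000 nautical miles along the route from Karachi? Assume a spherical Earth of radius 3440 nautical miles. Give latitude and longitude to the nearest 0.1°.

Convert each endpoint to a unit vector on the sphere (x = cos φ cos λ, y = cos φ sin λ, z = sin φ).
The central angle between the endpoints is δ = arccos(p₁·p₂) ≈ 1.122 rad (64.3°). The total great-circle distance is δ·R ≈ 1.122 × 3440 ≈ 3861 nmi, so the target fraction is f = 2000/3861 ≈ 0.518.
Interpolate at f ≈ 0.518 with slerp weights a = sin((1−f)δ)/sin δ ≈ 0.571, b = sin(fδ)/sin δ ≈ 0.609.
p = a·p₁ + b·p₂ ≈ (0.706, 0.410, 0.578); φ = arcsin(p_z) ≈ 35.30°, λ = atan2(p_y, p_x) ≈ 30.15°.

≈ lat 35.3°N, lon 30.2°E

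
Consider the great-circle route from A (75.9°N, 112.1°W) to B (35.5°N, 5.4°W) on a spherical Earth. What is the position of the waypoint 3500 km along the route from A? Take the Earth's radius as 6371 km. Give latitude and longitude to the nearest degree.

The haversine formula gives a central angle δ ≈ 1.040 rad (59.6°) between the endpoints. The total great-circle distance is δ·R ≈ 1.040 × 6371 ≈ 6626 km, so the target fraction is f = 3500/6626 ≈ 0.528.
Interpolate at f ≈ 0.528 with slerp weights a = sin((1−f)δ)/sin δ ≈ 0.546, b = sin(fδ)/sin δ ≈ 0.605.
p = a·p₁ + b·p₂ ≈ (0.441, -0.170, 0.881); φ = arcsin(p_z) ≈ 61.82°, λ = atan2(p_y, p_x) ≈ -21.06°.

≈ (62°N, 21°W)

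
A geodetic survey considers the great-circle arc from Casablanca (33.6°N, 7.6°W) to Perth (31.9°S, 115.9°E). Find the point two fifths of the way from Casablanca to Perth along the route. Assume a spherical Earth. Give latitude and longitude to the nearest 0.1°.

≈ (9.6°N, 44.3°E)

Convert each endpoint to a unit vector on the sphere (x = cos φ cos λ, y = cos φ sin λ, z = sin φ).
The central angle between the endpoints is δ = arccos(p₁·p₂) ≈ 2.322 rad (133.1°).
Interpolate at f = 2/5 with slerp weights a = sin((1−f)δ)/sin δ ≈ 1.347, b = sin(fδ)/sin δ ≈ 1.096.
p = a·p₁ + b·p₂ ≈ (0.706, 0.689, 0.166); φ = arcsin(p_z) ≈ 9.57°, λ = atan2(p_y, p_x) ≈ 44.31°.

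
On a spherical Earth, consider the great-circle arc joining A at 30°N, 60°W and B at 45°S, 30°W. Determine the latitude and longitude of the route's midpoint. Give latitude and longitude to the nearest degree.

Write both endpoints as unit vectors p₁, p₂ with components (cos φ cos λ, cos φ sin λ, sin φ).
The central angle between the endpoints is δ = arccos(p₁·p₂) ≈ 1.393 rad (79.8°).
Interpolate at f = 1/2 with slerp weights a = sin((1−f)δ)/sin δ ≈ 0.652, b = sin(fδ)/sin δ ≈ 0.652.
p = a·p₁ + b·p₂ ≈ (0.681, -0.719, -0.135); φ = arcsin(p_z) ≈ -7.76°, λ = atan2(p_y, p_x) ≈ -46.55°.

≈ 8°S, 47°W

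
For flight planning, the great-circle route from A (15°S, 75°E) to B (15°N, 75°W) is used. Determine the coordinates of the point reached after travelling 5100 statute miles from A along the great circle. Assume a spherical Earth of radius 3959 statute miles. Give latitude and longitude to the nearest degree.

≈ (0°N, 2°E)

Convert each endpoint to a unit vector on the sphere (x = cos φ cos λ, y = cos φ sin λ, z = sin φ).
The central angle between the endpoints is δ = arccos(p₁·p₂) ≈ 2.636 rad (151.0°). The total great-circle distance is δ·R ≈ 2.636 × 3959 ≈ 10437 mi, so the target fraction is f = 5100/10437 ≈ 0.489.
Interpolate at f ≈ 0.489 with slerp weights a = sin((1−f)δ)/sin δ ≈ 2.015, b = sin(fδ)/sin δ ≈ 1.984.
p = a·p₁ + b·p₂ ≈ (1.000, 0.029, -0.008); φ = arcsin(p_z) ≈ -0.46°, λ = atan2(p_y, p_x) ≈ 1.65°.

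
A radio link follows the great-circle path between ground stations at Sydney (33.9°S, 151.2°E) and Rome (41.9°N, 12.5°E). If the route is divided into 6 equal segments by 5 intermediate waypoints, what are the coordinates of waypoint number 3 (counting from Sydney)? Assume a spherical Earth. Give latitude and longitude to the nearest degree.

≈ (11°N, 90°E)

Write both endpoints as unit vectors p₁, p₂ with components (cos φ cos λ, cos φ sin λ, sin φ).
The central angle between the endpoints is δ = arccos(p₁·p₂) ≈ 2.562 rad (146.8°).
Interpolate at f = 3/6 with slerp weights a = sin((1−f)δ)/sin δ ≈ 1.749, b = sin(fδ)/sin δ ≈ 1.749.
p = a·p₁ + b·p₂ ≈ (-0.001, 0.981, 0.193); φ = arcsin(p_z) ≈ 11.10°, λ = atan2(p_y, p_x) ≈ 90.07°.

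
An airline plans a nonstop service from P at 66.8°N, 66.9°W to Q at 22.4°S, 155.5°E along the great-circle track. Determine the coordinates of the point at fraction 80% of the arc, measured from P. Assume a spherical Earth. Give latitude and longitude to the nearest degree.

≈ 2°N, 164°E

The haversine formula gives a central angle δ ≈ 2.239 rad (128.3°) between the endpoints.
Interpolate at f = 0.80 with slerp weights a = sin((1−f)δ)/sin δ ≈ 0.551, b = sin(fδ)/sin δ ≈ 1.243.
p = a·p₁ + b·p₂ ≈ (-0.960, 0.277, 0.033); φ = arcsin(p_z) ≈ 1.90°, λ = atan2(p_y, p_x) ≈ 163.93°.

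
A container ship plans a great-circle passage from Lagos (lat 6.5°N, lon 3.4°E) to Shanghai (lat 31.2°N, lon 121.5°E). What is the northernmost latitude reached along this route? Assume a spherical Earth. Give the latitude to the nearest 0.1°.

The great circle lies in the plane with unit normal n̂ = (p₁ × p₂)/|p₁ × p₂|.
Here n̂_z ≈ +0.798; the vertex latitude is φ_max = arccos|n̂_z| ≈ 37.1°.

≈ 37.1°N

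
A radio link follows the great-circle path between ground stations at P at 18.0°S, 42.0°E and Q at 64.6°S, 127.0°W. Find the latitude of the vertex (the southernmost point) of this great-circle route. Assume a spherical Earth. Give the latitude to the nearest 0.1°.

The great circle lies in the plane with unit normal n̂ = (p₁ × p₂)/|p₁ × p₂|.
Here n̂_z ≈ -0.078; the vertex latitude is φ_max = arccos|n̂_z| ≈ 85.5°.
Check via Clairaut: cos φ_max = |cos φ₁| · sin C = cos(18.0°)·sin(175.3°) ≈ 0.078, again giving ≈ 85.5°.

≈ 85.5°S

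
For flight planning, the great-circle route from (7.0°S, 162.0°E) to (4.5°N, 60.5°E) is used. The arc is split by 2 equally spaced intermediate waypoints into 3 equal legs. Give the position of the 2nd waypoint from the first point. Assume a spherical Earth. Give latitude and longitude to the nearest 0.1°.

≈ (0.3°N, 94.3°E)

From cos δ = sin φ₁ sin φ₂ + cos φ₁ cos φ₂ cos Δλ, the central angle is δ ≈ 1.779 rad (101.9°).
Interpolate at f = 2/3 with slerp weights a = sin((1−f)δ)/sin δ ≈ 0.571, b = sin(fδ)/sin δ ≈ 0.947.
p = a·p₁ + b·p₂ ≈ (-0.074, 0.997, 0.005); φ = arcsin(p_z) ≈ 0.27°, λ = atan2(p_y, p_x) ≈ 94.25°.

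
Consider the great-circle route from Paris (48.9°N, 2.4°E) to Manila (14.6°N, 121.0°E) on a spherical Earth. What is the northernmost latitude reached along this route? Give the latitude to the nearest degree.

The great circle lies in the plane with unit normal n̂ = (p₁ × p₂)/|p₁ × p₂|.
Here n̂_z ≈ +0.562; the vertex latitude is φ_max = arccos|n̂_z| ≈ 55.8°.

≈ 56°N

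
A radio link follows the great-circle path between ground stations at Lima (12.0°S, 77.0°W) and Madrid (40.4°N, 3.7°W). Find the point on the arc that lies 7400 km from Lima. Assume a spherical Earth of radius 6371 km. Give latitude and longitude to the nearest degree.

From cos δ = sin φ₁ sin φ₂ + cos φ₁ cos φ₂ cos Δλ, the central angle is δ ≈ 1.491 rad (85.5°). The total great-circle distance is δ·R ≈ 1.491 × 6371 ≈ 9502 km, so the target fraction is f = 7400/9502 ≈ 0.779.
Interpolate at f ≈ 0.779 with slerp weights a = sin((1−f)δ)/sin δ ≈ 0.325, b = sin(fδ)/sin δ ≈ 0.920.
p = a·p₁ + b·p₂ ≈ (0.771, -0.355, 0.529); φ = arcsin(p_z) ≈ 31.93°, λ = atan2(p_y, p_x) ≈ -24.72°.

≈ (32°N, 25°W)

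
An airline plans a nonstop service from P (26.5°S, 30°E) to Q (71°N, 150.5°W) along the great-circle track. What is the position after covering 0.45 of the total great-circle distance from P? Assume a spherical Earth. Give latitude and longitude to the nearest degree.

Write both endpoints as unit vectors p₁, p₂ with components (cos φ cos λ, cos φ sin λ, sin φ).
The central angle between the endpoints is δ = arccos(p₁·p₂) ≈ 2.365 rad (135.5°).
Interpolate at f = 0.45 with slerp weights a = sin((1−f)δ)/sin δ ≈ 1.375, b = sin(fδ)/sin δ ≈ 1.248.
p = a·p₁ + b·p₂ ≈ (0.712, 0.415, 0.566); φ = arcsin(p_z) ≈ 34.47°, λ = atan2(p_y, p_x) ≈ 30.25°.

≈ (34°N, 30°E)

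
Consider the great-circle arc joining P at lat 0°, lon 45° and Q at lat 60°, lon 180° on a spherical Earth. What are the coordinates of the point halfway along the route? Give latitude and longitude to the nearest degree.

≈ lat 50°, lon 74°

The haversine formula gives a central angle δ ≈ 1.932 rad (110.7°) between the endpoints.
Interpolate at f = 1/2 with slerp weights a = sin((1−f)δ)/sin δ ≈ 0.879, b = sin(fδ)/sin δ ≈ 0.879.
p = a·p₁ + b·p₂ ≈ (0.182, 0.622, 0.762); φ = arcsin(p_z) ≈ 49.61°, λ = atan2(p_y, p_x) ≈ 73.68°.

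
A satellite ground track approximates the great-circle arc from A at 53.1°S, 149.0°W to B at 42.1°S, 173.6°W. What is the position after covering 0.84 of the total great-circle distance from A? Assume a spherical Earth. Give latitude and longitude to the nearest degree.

Convert each endpoint to a unit vector on the sphere (x = cos φ cos λ, y = cos φ sin λ, z = sin φ).
The central angle between the endpoints is δ = arccos(p₁·p₂) ≈ 0.345 rad (19.7°).
Interpolate at f = 0.84 with slerp weights a = sin((1−f)δ)/sin δ ≈ 0.163, b = sin(fδ)/sin δ ≈ 0.845.
p = a·p₁ + b·p₂ ≈ (-0.707, -0.120, -0.697); φ = arcsin(p_z) ≈ -44.18°, λ = atan2(p_y, p_x) ≈ -170.34°.

≈ 44°S, 170°W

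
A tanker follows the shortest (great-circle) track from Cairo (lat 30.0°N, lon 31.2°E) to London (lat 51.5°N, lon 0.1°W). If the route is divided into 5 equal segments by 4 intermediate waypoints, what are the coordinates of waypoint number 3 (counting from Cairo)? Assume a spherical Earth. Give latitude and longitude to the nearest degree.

≈ lat 44°N, lon 15°E

Convert each endpoint to a unit vector on the sphere (x = cos φ cos λ, y = cos φ sin λ, z = sin φ).
The central angle between the endpoints is δ = arccos(p₁·p₂) ≈ 0.551 rad (31.6°).
Interpolate at f = 3/5 with slerp weights a = sin((1−f)δ)/sin δ ≈ 0.418, b = sin(fδ)/sin δ ≈ 0.620.
p = a·p₁ + b·p₂ ≈ (0.695, 0.187, 0.694); φ = arcsin(p_z) ≈ 43.95°, λ = atan2(p_y, p_x) ≈ 15.03°.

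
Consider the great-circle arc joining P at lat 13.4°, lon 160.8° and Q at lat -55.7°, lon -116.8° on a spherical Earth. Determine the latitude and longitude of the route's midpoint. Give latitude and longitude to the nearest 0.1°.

≈ lat -26.6°, lon -171.1°

Write both endpoints as unit vectors p₁, p₂ with components (cos φ cos λ, cos φ sin λ, sin φ).
The central angle between the endpoints is δ = arccos(p₁·p₂) ≈ 1.690 rad (96.8°).
Interpolate at f = 1/2 with slerp weights a = sin((1−f)δ)/sin δ ≈ 0.753, b = sin(fδ)/sin δ ≈ 0.753.
p = a·p₁ + b·p₂ ≈ (-0.883, -0.138, -0.448); φ = arcsin(p_z) ≈ -26.60°, λ = atan2(p_y, p_x) ≈ -171.13°.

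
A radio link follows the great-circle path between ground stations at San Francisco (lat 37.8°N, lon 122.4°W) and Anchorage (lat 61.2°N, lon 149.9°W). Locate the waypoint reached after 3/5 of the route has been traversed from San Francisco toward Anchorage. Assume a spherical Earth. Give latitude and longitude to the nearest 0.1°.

Write both endpoints as unit vectors p₁, p₂ with components (cos φ cos λ, cos φ sin λ, sin φ).
The central angle between the endpoints is δ = arccos(p₁·p₂) ≈ 0.506 rad (29.0°).
Interpolate at f = 3/5 with slerp weights a = sin((1−f)δ)/sin δ ≈ 0.415, b = sin(fδ)/sin δ ≈ 0.617.
p = a·p₁ + b·p₂ ≈ (-0.433, -0.426, 0.795); φ = arcsin(p_z) ≈ 52.63°, λ = atan2(p_y, p_x) ≈ -135.46°.

≈ lat 52.6°N, lon 135.5°W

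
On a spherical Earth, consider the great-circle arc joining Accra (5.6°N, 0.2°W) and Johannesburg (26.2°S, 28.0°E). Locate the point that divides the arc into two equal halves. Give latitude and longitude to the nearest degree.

≈ 11°S, 13°E

Convert each endpoint to a unit vector on the sphere (x = cos φ cos λ, y = cos φ sin λ, z = sin φ).
The central angle between the endpoints is δ = arccos(p₁·p₂) ≈ 0.732 rad (41.9°).
Interpolate at f = 1/2 with slerp weights a = sin((1−f)δ)/sin δ ≈ 0.535, b = sin(fδ)/sin δ ≈ 0.535.
p = a·p₁ + b·p₂ ≈ (0.957, 0.224, -0.184); φ = arcsin(p_z) ≈ -10.61°, λ = atan2(p_y, p_x) ≈ 13.16°.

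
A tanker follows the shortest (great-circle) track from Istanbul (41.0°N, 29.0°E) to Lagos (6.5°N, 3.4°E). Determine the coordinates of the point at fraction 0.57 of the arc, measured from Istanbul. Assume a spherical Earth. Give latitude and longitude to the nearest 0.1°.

≈ (21.8°N, 12.7°E)

Write both endpoints as unit vectors p₁, p₂ with components (cos φ cos λ, cos φ sin λ, sin φ).
The central angle between the endpoints is δ = arccos(p₁·p₂) ≈ 0.722 rad (41.4°).
Interpolate at f = 0.57 with slerp weights a = sin((1−f)δ)/sin δ ≈ 0.462, b = sin(fδ)/sin δ ≈ 0.605.
p = a·p₁ + b·p₂ ≈ (0.905, 0.205, 0.372); φ = arcsin(p_z) ≈ 21.83°, λ = atan2(p_y, p_x) ≈ 12.74°.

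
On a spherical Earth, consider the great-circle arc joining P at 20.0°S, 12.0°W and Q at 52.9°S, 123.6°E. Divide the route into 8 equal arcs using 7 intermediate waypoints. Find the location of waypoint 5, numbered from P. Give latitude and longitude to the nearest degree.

≈ 65°S, 52°E

Write both endpoints as unit vectors p₁, p₂ with components (cos φ cos λ, cos φ sin λ, sin φ).
The central angle between the endpoints is δ = arccos(p₁·p₂) ≈ 1.703 rad (97.6°).
Interpolate at f = 5/8 with slerp weights a = sin((1−f)δ)/sin δ ≈ 0.601, b = sin(fδ)/sin δ ≈ 0.882.
p = a·p₁ + b·p₂ ≈ (0.258, 0.326, -0.909); φ = arcsin(p_z) ≈ -65.43°, λ = atan2(p_y, p_x) ≈ 51.59°.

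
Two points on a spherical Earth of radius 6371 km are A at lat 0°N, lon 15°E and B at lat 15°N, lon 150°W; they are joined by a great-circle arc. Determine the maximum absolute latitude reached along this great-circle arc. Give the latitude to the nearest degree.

≈ 46°N

The great circle lies in the plane with unit normal n̂ = (p₁ × p₂)/|p₁ × p₂|.
Here n̂_z ≈ -0.695; the vertex latitude is φ_max = arccos|n̂_z| ≈ 46.0°.
Check via Clairaut: cos φ_max = |cos φ₁| · sin C = cos(0.0°)·sin(44.0°) ≈ 0.695, again giving ≈ 46.0°.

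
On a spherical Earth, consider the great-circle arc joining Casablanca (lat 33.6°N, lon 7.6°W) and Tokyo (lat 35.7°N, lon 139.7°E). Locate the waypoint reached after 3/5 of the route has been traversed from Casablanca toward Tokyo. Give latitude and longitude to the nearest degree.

Convert each endpoint to a unit vector on the sphere (x = cos φ cos λ, y = cos φ sin λ, z = sin φ).
The central angle between the endpoints is δ = arccos(p₁·p₂) ≈ 1.820 rad (104.3°).
Interpolate at f = 3/5 with slerp weights a = sin((1−f)δ)/sin δ ≈ 0.686, b = sin(fδ)/sin δ ≈ 0.916.
p = a·p₁ + b·p₂ ≈ (-0.000, 0.405, 0.914); φ = arcsin(p_z) ≈ 66.09°, λ = atan2(p_y, p_x) ≈ 90.06°.

≈ lat 66°N, lon 90°E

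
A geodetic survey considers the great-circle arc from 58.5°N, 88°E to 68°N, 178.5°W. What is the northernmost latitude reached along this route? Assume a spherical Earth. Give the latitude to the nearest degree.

The great circle lies in the plane with unit normal n̂ = (p₁ × p₂)/|p₁ × p₂|.
Here n̂_z ≈ +0.311; the vertex latitude is φ_max = arccos|n̂_z| ≈ 71.9°.
Check via Clairaut: cos φ_max = |cos φ₁| · sin C = cos(58.5°)·sin(36.6°) ≈ 0.311, again giving ≈ 71.9°.

≈ 72°N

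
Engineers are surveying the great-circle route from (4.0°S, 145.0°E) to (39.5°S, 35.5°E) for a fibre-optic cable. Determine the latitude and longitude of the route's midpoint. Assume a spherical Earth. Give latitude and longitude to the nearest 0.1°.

Convert each endpoint to a unit vector on the sphere (x = cos φ cos λ, y = cos φ sin λ, z = sin φ).
The central angle between the endpoints is δ = arccos(p₁·p₂) ≈ 1.785 rad (102.3°).
Interpolate at f = 1/2 with slerp weights a = sin((1−f)δ)/sin δ ≈ 0.797, b = sin(fδ)/sin δ ≈ 0.797.
p = a·p₁ + b·p₂ ≈ (-0.151, 0.813, -0.562); φ = arcsin(p_z) ≈ -34.23°, λ = atan2(p_y, p_x) ≈ 100.49°.

≈ (34.2°S, 100.5°E)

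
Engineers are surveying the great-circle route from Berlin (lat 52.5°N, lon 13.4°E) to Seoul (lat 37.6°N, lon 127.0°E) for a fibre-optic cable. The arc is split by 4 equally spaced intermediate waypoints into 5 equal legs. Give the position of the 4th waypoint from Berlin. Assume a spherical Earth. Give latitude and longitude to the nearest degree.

Write both endpoints as unit vectors p₁, p₂ with components (cos φ cos λ, cos φ sin λ, sin φ).
The central angle between the endpoints is δ = arccos(p₁·p₂) ≈ 1.276 rad (73.1°).
Interpolate at f = 4/5 with slerp weights a = sin((1−f)δ)/sin δ ≈ 0.264, b = sin(fδ)/sin δ ≈ 0.891.
p = a·p₁ + b·p₂ ≈ (-0.269, 0.601, 0.753); φ = arcsin(p_z) ≈ 48.84°, λ = atan2(p_y, p_x) ≈ 114.08°.

≈ lat 49°N, lon 114°E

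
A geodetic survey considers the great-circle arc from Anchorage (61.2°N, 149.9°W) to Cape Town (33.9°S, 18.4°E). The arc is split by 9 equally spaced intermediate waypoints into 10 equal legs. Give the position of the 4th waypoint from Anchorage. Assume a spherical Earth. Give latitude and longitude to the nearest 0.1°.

≈ 55.3°N, 2.8°W

Write both endpoints as unit vectors p₁, p₂ with components (cos φ cos λ, cos φ sin λ, sin φ).
The central angle between the endpoints is δ = arccos(p₁·p₂) ≈ 2.647 rad (151.7°).
Interpolate at f = 4/10 with slerp weights a = sin((1−f)δ)/sin δ ≈ 2.108, b = sin(fδ)/sin δ ≈ 1.838.
p = a·p₁ + b·p₂ ≈ (0.569, -0.028, 0.822); φ = arcsin(p_z) ≈ 55.28°, λ = atan2(p_y, p_x) ≈ -2.79°.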